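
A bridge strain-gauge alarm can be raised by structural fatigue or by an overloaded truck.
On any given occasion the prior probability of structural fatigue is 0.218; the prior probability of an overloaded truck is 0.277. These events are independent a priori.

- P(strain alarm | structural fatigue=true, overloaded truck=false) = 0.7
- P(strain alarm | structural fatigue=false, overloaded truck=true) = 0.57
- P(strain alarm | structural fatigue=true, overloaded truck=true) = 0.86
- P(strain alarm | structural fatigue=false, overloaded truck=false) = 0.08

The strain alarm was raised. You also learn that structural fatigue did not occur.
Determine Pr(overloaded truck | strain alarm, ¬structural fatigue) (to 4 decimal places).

Enumerate both values of overloaded truck and weight by the priors:
  P(strain alarm | ¬structural fatigue) = 0.08·0.723 + 0.57·0.277
        = 0.057840 + 0.157890 = 0.215730
The terms with overloaded truck present sum to 0.157890, so
  P(overloaded truck | strain alarm, ¬structural fatigue) = 0.157890 / 0.215730 ≈ 0.7319

Pr(overloaded truck | strain alarm, ¬structural fatigue) ≈ 0.7319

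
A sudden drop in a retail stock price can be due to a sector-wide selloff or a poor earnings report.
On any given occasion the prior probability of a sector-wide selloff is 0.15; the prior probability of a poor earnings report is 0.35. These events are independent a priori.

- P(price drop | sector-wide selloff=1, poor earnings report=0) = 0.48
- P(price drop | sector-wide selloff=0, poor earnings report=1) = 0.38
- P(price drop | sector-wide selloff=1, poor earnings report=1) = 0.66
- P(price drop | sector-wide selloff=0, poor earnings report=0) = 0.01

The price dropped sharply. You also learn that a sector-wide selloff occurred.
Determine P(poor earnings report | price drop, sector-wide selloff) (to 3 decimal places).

By total probability over both values of poor earnings report:
  P(price drop | sector-wide selloff) = 0.48×0.65 + 0.66×0.35
        = 0.312000 + 0.231000 = 0.543000
Configurations with poor earnings report contribute 0.231000, so
  P(poor earnings report | price drop, sector-wide selloff) = 0.231000 / 0.543000 ≈ 0.425

P(poor earnings report | price drop, sector-wide selloff) ≈ 0.425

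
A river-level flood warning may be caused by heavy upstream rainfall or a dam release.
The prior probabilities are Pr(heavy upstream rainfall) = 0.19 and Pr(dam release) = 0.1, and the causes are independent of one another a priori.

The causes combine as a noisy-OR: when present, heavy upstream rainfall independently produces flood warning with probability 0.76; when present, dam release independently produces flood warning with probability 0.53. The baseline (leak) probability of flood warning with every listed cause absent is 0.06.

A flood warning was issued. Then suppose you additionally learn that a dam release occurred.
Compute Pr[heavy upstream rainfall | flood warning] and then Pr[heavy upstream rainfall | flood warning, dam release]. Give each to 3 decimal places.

Pr[heavy upstream rainfall | flood warning] ≈ 0.627; Pr[heavy upstream rainfall | flood warning, dam release] ≈ 0.273

Under noisy-OR, P(flood warning | causes) = 1 − (1−0.06)·∏(1−qᵢ) over the active causes.
By total probability over the 4 (heavy upstream rainfall, dam release) configurations:
  P(flood warning) = 0.06×0.81×0.9 + 0.5582×0.81×0.1 + 0.7744×0.19×0.9 + 0.893968×0.19×0.1
        = 0.043740 + 0.045214 + 0.132422 + 0.016985 = 0.238361
The terms with heavy upstream rainfall present sum to 0.149407, so
  P(heavy upstream rainfall | flood warning) = 0.149407 / 0.238361 ≈ 0.627

Now also conditioning on dam release=true:
Enumerate both values of heavy upstream rainfall and weight by the priors:
  P(flood warning | dam release) = 0.5582·0.81 + 0.893968·0.19
        = 0.452142 + 0.169854 = 0.621996
Keeping only the heavy upstream rainfall-present terms gives 0.169854, so
  P(heavy upstream rainfall | flood warning, dam release) = 0.169854 / 0.621996 ≈ 0.273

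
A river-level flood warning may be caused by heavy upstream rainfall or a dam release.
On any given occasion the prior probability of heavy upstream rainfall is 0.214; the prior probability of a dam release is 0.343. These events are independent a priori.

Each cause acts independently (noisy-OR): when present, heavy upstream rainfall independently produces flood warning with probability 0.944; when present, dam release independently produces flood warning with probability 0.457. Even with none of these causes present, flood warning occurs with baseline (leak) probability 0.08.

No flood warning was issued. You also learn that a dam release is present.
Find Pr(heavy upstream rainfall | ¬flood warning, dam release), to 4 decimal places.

Under noisy-OR, P(flood warning | causes) = 1 − (1−0.08)·∏(1−qᵢ) over the active causes.
Enumerate both values of heavy upstream rainfall and weight by the priors:
  P(¬flood warning | dam release) = 0.49956·0.786 + 0.027975·0.214
        = 0.392654 + 0.005987 = 0.398641
Keeping only the heavy upstream rainfall-present terms gives 0.005987, so
  P(heavy upstream rainfall | ¬flood warning, dam release) = 0.005987 / 0.398641 ≈ 0.0150

Pr(heavy upstream rainfall | ¬flood warning, dam release) ≈ 0.0150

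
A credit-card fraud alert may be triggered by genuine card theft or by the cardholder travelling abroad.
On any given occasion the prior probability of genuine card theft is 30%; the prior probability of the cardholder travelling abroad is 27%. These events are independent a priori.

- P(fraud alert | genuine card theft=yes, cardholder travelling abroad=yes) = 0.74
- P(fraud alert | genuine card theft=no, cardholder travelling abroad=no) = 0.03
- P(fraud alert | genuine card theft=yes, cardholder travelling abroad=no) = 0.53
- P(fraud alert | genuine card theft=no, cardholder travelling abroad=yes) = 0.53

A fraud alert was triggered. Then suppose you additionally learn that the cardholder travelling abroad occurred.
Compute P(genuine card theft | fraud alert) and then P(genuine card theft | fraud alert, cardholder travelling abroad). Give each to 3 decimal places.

P(genuine card theft | fraud alert) ≈ 0.604; P(genuine card theft | fraud alert, cardholder travelling abroad) ≈ 0.374

P(fraud alert) = 0.03·0.7·0.73 + 0.53·0.7·0.27 + 0.53·0.3·0.73 + 0.74·0.3·0.27 = 0.015330 + 0.100170 + 0.116070 + 0.059940 = 0.291510
Restricting to configurations with genuine card theft present: 0.116070 + 0.059940 = 0.176010.
P(genuine card theft | fraud alert) = 0.176010 / 0.291510 ≈ 0.604

Now also conditioning on cardholder travelling abroad=true:
By total probability over both values of genuine card theft:
  P(fraud alert | cardholder travelling abroad) = 0.53×0.7 + 0.74×0.3
        = 0.371000 + 0.222000 = 0.593000
Configurations with genuine card theft contribute 0.222000, so
  P(genuine card theft | fraud alert, cardholder travelling abroad) = 0.222000 / 0.593000 ≈ 0.374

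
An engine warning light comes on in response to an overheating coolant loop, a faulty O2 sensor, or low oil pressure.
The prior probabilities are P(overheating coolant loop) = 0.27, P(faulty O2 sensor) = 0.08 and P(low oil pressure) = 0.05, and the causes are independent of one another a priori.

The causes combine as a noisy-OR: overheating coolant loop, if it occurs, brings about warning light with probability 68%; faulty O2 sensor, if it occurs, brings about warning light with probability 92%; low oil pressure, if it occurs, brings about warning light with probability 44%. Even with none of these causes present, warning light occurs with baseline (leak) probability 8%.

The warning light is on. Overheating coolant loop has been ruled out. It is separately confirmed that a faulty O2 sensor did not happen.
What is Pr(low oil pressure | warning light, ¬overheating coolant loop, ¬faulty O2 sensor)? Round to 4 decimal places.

Under noisy-OR, P(warning light | causes) = 1 − (1−0.08)·∏(1−qᵢ) over the active causes.
P(warning light | ¬overheating coolant loop, ¬faulty O2 sensor) = 0.08×0.95 + 0.4848×0.05 = 0.076000 + 0.024240 = 0.100240
The low oil pressure-present share is 0.4848×0.05 = 0.024240.
So P(low oil pressure | warning light, ¬overheating coolant loop, ¬faulty O2 sensor) = 0.024240/0.100240 ≈ 0.2418.

Pr(low oil pressure | warning light, ¬overheating coolant loop, ¬faulty O2 sensor) ≈ 0.2418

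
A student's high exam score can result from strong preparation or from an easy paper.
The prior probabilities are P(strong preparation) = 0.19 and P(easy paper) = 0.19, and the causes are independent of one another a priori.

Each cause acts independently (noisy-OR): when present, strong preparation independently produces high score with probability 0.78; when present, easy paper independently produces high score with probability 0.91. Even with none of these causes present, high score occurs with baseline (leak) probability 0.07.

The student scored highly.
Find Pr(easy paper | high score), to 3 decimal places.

Pr(easy paper | high score) ≈ 0.512

Under noisy-OR, P(high score | causes) = 1 − (1−0.07)·∏(1−qᵢ) over the active causes.
P(high score) = 0.07·0.81·0.81 + 0.9163·0.81·0.19 + 0.7954·0.19·0.81 + 0.981586·0.19·0.19 = 0.045927 + 0.141019 + 0.122412 + 0.035435 = 0.344793
The easy paper-present share is 0.141019 + 0.035435 = 0.176454.
Hence the posterior is 0.176454/0.344793 ≈ 0.512.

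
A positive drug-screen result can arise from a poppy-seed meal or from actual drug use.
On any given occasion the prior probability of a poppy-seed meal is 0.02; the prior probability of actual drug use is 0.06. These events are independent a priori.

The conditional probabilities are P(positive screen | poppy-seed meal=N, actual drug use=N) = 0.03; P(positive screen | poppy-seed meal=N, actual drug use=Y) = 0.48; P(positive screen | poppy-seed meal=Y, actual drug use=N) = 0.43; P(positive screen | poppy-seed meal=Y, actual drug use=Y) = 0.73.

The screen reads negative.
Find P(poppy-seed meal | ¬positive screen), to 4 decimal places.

P(poppy-seed meal | ¬positive screen) ≈ 0.0118

P(¬positive screen) = 0.97×0.98×0.94 + 0.52×0.98×0.06 + 0.57×0.02×0.94 + 0.27×0.02×0.06 = 0.893564 + 0.030576 + 0.010716 + 0.000324 = 0.935180
Restricting to configurations with poppy-seed meal present: 0.010716 + 0.000324 = 0.011040.
P(poppy-seed meal | ¬positive screen) = 0.011040 / 0.935180 ≈ 0.0118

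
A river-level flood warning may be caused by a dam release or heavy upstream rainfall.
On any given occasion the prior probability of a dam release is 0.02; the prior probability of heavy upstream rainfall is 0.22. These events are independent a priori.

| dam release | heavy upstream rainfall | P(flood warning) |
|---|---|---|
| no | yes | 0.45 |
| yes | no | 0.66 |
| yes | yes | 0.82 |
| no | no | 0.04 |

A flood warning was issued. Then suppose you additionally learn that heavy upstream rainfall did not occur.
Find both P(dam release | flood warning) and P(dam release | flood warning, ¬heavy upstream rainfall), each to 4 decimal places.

Numerator (weight on configurations with dam release): 0.010296 + 0.003608 = 0.013904
The normalizing constant is 0.04×0.98×0.78 + 0.45×0.98×0.22 + 0.66×0.02×0.78 + 0.82×0.02×0.22 = 0.141500
Posterior = 0.013904 / 0.141500 ≈ 0.0983

Now condition on the additional information:
By total probability over both values of dam release:
  P(flood warning | ¬heavy upstream rainfall) = 0.04*0.98 + 0.66*0.02
        = 0.039200 + 0.013200 = 0.052400
Keeping only the dam release-present terms gives 0.013200, so
  P(dam release | flood warning, ¬heavy upstream rainfall) = 0.013200 / 0.052400 ≈ 0.2519

P(dam release | flood warning) ≈ 0.0983; P(dam release | flood warning, ¬heavy upstream rainfall) ≈ 0.2519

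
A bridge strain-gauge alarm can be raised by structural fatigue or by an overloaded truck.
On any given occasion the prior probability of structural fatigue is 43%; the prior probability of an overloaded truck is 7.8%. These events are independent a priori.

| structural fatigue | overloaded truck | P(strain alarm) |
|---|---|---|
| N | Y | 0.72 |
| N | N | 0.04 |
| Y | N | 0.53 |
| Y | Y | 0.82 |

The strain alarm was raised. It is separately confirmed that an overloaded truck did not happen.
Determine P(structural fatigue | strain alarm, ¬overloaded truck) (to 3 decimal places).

P(structural fatigue | strain alarm, ¬overloaded truck) ≈ 0.909

By total probability over both values of structural fatigue:
  P(strain alarm | ¬overloaded truck) = 0.04×0.57 + 0.53×0.43
        = 0.022800 + 0.227900 = 0.250700
Keeping only the structural fatigue-present terms gives 0.227900, so
  P(structural fatigue | strain alarm, ¬overloaded truck) = 0.227900 / 0.250700 ≈ 0.909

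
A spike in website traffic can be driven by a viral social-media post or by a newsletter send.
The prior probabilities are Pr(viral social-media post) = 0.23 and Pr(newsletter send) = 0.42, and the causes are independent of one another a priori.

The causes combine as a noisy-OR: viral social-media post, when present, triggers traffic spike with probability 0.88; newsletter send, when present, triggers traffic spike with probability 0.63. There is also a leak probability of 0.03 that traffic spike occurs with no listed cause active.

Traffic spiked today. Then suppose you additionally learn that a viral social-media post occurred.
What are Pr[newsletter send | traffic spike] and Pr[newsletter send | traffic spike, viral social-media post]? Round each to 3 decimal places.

Under noisy-OR, P(traffic spike | causes) = 1 − (1−0.03)·∏(1−qᵢ) over the active causes.
Numerator (weight on configurations with newsletter send): 0.207332 + 0.092440 = 0.299772
Denominator P(traffic spike): 0.03·0.77·0.58 + 0.6411·0.77·0.42 + 0.8836·0.23·0.58 + 0.956932·0.23·0.42 = 0.431042
P(newsletter send | traffic spike) = 0.299772/0.431042 ≈ 0.695

Now also conditioning on viral social-media post=true:
Sum P(traffic spike|·) weighted by the priors over both values of newsletter send:
  P(traffic spike | viral social-media post) = 0.8836·0.58 + 0.956932·0.42
        = 0.512488 + 0.401911 = 0.914399
Configurations with newsletter send contribute 0.401911, so
  P(newsletter send | traffic spike, viral social-media post) = 0.401911 / 0.914399 ≈ 0.440
— viral social-media post explains away the evidence for newsletter send.

Pr[newsletter send | traffic spike] ≈ 0.695; Pr[newsletter send | traffic spike, viral social-media post] ≈ 0.440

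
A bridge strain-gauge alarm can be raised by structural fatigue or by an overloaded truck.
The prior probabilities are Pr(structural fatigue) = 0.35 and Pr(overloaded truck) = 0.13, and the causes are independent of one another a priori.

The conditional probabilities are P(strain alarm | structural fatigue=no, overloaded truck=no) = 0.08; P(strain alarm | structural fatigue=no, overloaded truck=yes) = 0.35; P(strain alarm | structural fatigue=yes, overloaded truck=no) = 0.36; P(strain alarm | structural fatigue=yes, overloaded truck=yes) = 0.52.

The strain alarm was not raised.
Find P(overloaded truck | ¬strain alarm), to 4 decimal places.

P(overloaded truck | ¬strain alarm) ≈ 0.0969

P(¬strain alarm) = 0.92×0.65×0.87 + 0.65×0.65×0.13 + 0.64×0.35×0.87 + 0.48×0.35×0.13 = 0.520260 + 0.054925 + 0.194880 + 0.021840 = 0.791905
Of this, 0.076765 comes from 0.054925 + 0.021840 (the overloaded truck=true cases).
P(overloaded truck | ¬strain alarm) = 0.076765 / 0.791905 ≈ 0.0969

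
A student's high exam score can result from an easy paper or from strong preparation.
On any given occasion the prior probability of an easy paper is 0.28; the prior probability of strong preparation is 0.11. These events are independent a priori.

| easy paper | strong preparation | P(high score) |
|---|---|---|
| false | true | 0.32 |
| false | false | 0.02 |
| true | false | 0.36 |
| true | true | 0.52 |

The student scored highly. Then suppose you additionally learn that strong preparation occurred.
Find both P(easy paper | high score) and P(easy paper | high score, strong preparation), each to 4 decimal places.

For the numerator, keep only easy paper=true terms: 0.089712 + 0.016016 = 0.105728
The normalizing constant is 0.02·0.72·0.89 + 0.32·0.72·0.11 + 0.36·0.28·0.89 + 0.52·0.28·0.11 = 0.143888
P(easy paper | high score) = 0.105728/0.143888 ≈ 0.7348

With the extra evidence:
Numerator (weight on configurations with easy paper): 0.52*0.28 = 0.145600
The normalizing constant is 0.32*0.72 + 0.52*0.28 = 0.376000
P(easy paper | high score, strong preparation) = 0.145600/0.376000 ≈ 0.3872
This is intercausal reasoning (explaining away): once strong preparation accounts for the high score, easy paper becomes less likely.

P(easy paper | high score) ≈ 0.7348; P(easy paper | high score, strong preparation) ≈ 0.3872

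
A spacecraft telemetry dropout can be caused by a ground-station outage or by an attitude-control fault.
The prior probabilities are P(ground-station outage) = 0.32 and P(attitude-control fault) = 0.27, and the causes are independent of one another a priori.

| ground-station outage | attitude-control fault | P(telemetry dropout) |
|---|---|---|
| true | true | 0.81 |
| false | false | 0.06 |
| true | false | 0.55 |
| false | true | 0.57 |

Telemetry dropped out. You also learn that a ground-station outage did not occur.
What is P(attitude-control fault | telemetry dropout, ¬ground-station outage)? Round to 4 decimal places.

P(attitude-control fault | telemetry dropout, ¬ground-station outage) ≈ 0.7785

Enumerate both values of attitude-control fault and weight by the priors:
  P(telemetry dropout | ¬ground-station outage) = 0.06*0.73 + 0.57*0.27
        = 0.043800 + 0.153900 = 0.197700
Keeping only the attitude-control fault-present terms gives 0.153900, so
  P(attitude-control fault | telemetry dropout, ¬ground-station outage) = 0.153900 / 0.197700 ≈ 0.7785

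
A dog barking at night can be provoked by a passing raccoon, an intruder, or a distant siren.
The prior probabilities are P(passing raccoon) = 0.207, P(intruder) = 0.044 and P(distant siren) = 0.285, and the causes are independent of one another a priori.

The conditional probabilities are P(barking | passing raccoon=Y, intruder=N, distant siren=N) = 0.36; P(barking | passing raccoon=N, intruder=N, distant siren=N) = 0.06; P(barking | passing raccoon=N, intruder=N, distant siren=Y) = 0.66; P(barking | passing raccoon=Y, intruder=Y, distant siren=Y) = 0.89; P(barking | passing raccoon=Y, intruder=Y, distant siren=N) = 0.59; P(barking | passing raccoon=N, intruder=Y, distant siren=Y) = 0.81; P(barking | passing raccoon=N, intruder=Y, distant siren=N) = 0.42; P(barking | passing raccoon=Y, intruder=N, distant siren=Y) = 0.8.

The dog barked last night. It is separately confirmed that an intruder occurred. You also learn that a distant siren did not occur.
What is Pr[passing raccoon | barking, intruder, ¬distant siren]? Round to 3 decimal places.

Enumerate both values of passing raccoon and weight by the priors:
  P(barking | intruder, ¬distant siren) = 0.42·0.793 + 0.59·0.207
        = 0.333060 + 0.122130 = 0.455190
Configurations with passing raccoon contribute 0.122130, so
  P(passing raccoon | barking, intruder, ¬distant siren) = 0.122130 / 0.455190 ≈ 0.268

Pr[passing raccoon | barking, intruder, ¬distant siren] ≈ 0.268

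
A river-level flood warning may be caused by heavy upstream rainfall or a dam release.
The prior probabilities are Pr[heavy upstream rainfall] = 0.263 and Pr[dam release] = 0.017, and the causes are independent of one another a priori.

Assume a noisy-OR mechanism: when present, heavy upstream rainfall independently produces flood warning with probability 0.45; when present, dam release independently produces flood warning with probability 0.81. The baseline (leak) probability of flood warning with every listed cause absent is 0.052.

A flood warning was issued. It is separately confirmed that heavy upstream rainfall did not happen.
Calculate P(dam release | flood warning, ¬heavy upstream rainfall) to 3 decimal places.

P(dam release | flood warning, ¬heavy upstream rainfall) ≈ 0.214

Under noisy-OR, P(flood warning | causes) = 1 − (1−0.052)·∏(1−qᵢ) over the active causes.
Numerator (weight on configurations with dam release): 0.81988·0.017 = 0.013938
Normalizer over all consistent configurations: 0.052·0.983 + 0.81988·0.017 = 0.065054
Posterior = 0.013938 / 0.065054 ≈ 0.214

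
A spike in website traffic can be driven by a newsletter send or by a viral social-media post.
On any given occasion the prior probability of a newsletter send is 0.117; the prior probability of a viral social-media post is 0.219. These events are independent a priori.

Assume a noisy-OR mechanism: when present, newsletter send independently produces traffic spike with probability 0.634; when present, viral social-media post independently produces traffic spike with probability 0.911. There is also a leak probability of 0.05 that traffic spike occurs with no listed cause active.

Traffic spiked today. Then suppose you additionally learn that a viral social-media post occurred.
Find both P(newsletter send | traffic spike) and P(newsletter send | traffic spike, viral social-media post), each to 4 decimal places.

P(newsletter send | traffic spike) ≈ 0.2853; P(newsletter send | traffic spike, viral social-media post) ≈ 0.1230

Under noisy-OR, P(traffic spike | causes) = 1 − (1−0.05)·∏(1−qᵢ) over the active causes.
P(traffic spike) = 0.05*0.883*0.781 + 0.91545*0.883*0.219 + 0.6523*0.117*0.781 + 0.969055*0.117*0.219 = 0.034481 + 0.177027 + 0.059605 + 0.024830 = 0.295943
Restricting to configurations with newsletter send present: 0.059605 + 0.024830 = 0.084435.
So P(newsletter send | traffic spike) = 0.084435/0.295943 ≈ 0.2853.

Now also conditioning on viral social-media post=true:
For the numerator, keep only newsletter send=true terms: 0.969055·0.117 = 0.113379
Normalizer over all consistent configurations: 0.91545·0.883 + 0.969055·0.117 = 0.921721
Posterior = 0.113379 / 0.921721 ≈ 0.1230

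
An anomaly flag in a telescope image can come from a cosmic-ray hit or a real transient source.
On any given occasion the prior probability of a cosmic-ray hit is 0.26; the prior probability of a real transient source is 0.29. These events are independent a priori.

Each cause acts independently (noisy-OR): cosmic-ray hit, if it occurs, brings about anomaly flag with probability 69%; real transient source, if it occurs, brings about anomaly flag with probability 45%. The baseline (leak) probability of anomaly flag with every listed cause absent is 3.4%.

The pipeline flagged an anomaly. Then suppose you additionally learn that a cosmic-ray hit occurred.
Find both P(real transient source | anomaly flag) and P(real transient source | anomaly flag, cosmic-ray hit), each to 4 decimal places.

Under noisy-OR, P(anomaly flag | causes) = 1 − (1−0.034)·∏(1−qᵢ) over the active causes.
Sum P(anomaly flag|·) weighted by the priors over the 4 (cosmic-ray hit, real transient source) configurations:
  P(anomaly flag) = 0.034·0.74·0.71 + 0.4687·0.74·0.29 + 0.70054·0.26·0.71 + 0.835297·0.26·0.29
        = 0.017864 + 0.100583 + 0.129320 + 0.062981 = 0.310748
Keeping only the real transient source-present terms gives 0.163564, so
  P(real transient source | anomaly flag) = 0.163564 / 0.310748 ≈ 0.5264

Now condition on the additional information:
Enumerate both values of real transient source and weight by the priors:
  P(anomaly flag | cosmic-ray hit) = 0.70054*0.71 + 0.835297*0.29
        = 0.497383 + 0.242236 = 0.739619
The terms with real transient source present sum to 0.242236, so
  P(real transient source | anomaly flag, cosmic-ray hit) = 0.242236 / 0.739619 ≈ 0.3275
— cosmic-ray hit explains away the evidence for real transient source.

P(real transient source | anomaly flag) ≈ 0.5264; P(real transient source | anomaly flag, cosmic-ray hit) ≈ 0.3275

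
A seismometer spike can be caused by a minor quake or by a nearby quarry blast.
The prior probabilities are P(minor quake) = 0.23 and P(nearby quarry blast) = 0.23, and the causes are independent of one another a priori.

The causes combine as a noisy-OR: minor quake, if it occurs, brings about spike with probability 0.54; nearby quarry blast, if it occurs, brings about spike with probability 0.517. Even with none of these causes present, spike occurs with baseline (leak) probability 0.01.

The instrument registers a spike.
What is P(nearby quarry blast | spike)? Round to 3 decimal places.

P(nearby quarry blast | spike) ≈ 0.566

Under noisy-OR, P(spike | causes) = 1 − (1−0.01)·∏(1−qᵢ) over the active causes.
By total probability over the 4 (minor quake, nearby quarry blast) configurations:
  P(spike) = 0.01×0.77×0.77 + 0.52183×0.77×0.23 + 0.5446×0.23×0.77 + 0.780042×0.23×0.23
        = 0.005929 + 0.092416 + 0.096449 + 0.041264 = 0.236058
Keeping only the nearby quarry blast-present terms gives 0.133680, so
  P(nearby quarry blast | spike) = 0.133680 / 0.236058 ≈ 0.566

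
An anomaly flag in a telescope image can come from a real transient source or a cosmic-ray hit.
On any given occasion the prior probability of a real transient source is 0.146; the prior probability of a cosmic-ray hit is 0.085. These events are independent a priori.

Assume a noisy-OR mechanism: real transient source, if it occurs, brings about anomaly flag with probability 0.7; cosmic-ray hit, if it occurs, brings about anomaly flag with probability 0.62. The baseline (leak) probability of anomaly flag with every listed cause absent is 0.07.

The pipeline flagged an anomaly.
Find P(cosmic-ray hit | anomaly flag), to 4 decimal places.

P(cosmic-ray hit | anomaly flag) ≈ 0.2776

Under noisy-OR, P(anomaly flag | causes) = 1 − (1−0.07)·∏(1−qᵢ) over the active causes.
Numerator (weight on configurations with cosmic-ray hit): 0.046937 + 0.011094 = 0.058031
The normalizing constant is 0.07×0.854×0.915 + 0.6466×0.854×0.085 + 0.721×0.146×0.915 + 0.89398×0.146×0.085 = 0.209048
P(cosmic-ray hit | anomaly flag) = 0.058031/0.209048 ≈ 0.2776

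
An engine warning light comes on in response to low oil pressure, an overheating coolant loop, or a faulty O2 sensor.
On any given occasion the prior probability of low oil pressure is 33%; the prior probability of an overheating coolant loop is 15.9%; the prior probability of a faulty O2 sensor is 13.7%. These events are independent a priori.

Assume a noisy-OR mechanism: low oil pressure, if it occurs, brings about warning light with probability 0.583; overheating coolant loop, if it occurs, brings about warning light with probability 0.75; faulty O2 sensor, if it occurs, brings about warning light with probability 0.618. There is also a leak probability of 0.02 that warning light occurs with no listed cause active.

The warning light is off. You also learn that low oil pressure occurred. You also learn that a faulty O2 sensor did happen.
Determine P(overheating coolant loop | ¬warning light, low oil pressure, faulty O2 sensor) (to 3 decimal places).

P(overheating coolant loop | ¬warning light, low oil pressure, faulty O2 sensor) ≈ 0.045

Under noisy-OR, P(warning light | causes) = 1 − (1−0.02)·∏(1−qᵢ) over the active causes.
Weight on overheating coolant loop=true, given the evidence: 0.039027×0.159 = 0.006205
Normalizer over all consistent configurations: 0.156108×0.841 + 0.039027×0.159 = 0.137492
Posterior = 0.006205 / 0.137492 ≈ 0.045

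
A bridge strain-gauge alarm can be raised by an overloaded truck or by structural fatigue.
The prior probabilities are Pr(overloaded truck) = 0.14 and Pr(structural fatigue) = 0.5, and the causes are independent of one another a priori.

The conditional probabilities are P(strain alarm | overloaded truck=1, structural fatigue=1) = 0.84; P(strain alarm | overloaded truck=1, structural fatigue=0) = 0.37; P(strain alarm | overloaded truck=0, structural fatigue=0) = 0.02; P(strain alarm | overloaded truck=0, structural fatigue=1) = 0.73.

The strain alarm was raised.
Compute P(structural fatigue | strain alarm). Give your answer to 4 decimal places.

P(structural fatigue | strain alarm) ≈ 0.9153

P(strain alarm) = 0.02×0.86×0.5 + 0.73×0.86×0.5 + 0.37×0.14×0.5 + 0.84×0.14×0.5 = 0.008600 + 0.313900 + 0.025900 + 0.058800 = 0.407200
Of this, 0.372700 comes from 0.313900 + 0.058800 (the structural fatigue=true cases).
P(structural fatigue | strain alarm) = 0.372700 / 0.407200 ≈ 0.9153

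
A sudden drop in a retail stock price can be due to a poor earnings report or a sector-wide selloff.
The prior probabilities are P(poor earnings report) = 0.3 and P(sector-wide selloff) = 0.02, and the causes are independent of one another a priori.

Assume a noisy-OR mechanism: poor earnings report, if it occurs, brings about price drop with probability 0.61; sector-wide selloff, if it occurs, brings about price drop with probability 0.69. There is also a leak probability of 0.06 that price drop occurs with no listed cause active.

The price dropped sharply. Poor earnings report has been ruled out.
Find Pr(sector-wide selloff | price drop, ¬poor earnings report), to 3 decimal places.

Under noisy-OR, P(price drop | causes) = 1 − (1−0.06)·∏(1−qᵢ) over the active causes.
P(price drop | ¬poor earnings report) = 0.06*0.98 + 0.7086*0.02 = 0.058800 + 0.014172 = 0.072972
The sector-wide selloff-present share is 0.7086*0.02 = 0.014172.
P(sector-wide selloff | price drop, ¬poor earnings report) = 0.014172 / 0.072972 ≈ 0.194

Pr(sector-wide selloff | price drop, ¬poor earnings report) ≈ 0.194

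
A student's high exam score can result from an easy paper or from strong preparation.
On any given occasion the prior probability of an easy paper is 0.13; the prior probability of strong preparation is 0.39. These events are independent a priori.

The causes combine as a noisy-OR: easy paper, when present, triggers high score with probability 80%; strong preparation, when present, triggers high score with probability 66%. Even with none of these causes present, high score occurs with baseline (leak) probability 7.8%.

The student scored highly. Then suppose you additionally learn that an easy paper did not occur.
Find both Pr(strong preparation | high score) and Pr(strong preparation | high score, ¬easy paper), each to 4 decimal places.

Under noisy-OR, P(high score | causes) = 1 − (1−0.078)·∏(1−qᵢ) over the active causes.
P(high score) = 0.078·0.87·0.61 + 0.68652·0.87·0.39 + 0.8156·0.13·0.61 + 0.937304·0.13·0.39 = 0.041395 + 0.232936 + 0.064677 + 0.047521 = 0.386529
Of this, 0.280457 comes from 0.232936 + 0.047521 (the strong preparation=true cases).
So P(strong preparation | high score) = 0.280457/0.386529 ≈ 0.7256.

Now condition on the additional information:
P(high score | ¬easy paper) = 0.078*0.61 + 0.68652*0.39 = 0.047580 + 0.267743 = 0.315323
Restricting to configurations with strong preparation present: 0.68652*0.39 = 0.267743.
Hence the posterior is 0.267743/0.315323 ≈ 0.8491.
With easy paper excluded, strong preparation must carry more of the explanatory weight for the high score.

Pr(strong preparation | high score) ≈ 0.7256; Pr(strong preparation | high score, ¬easy paper) ≈ 0.8491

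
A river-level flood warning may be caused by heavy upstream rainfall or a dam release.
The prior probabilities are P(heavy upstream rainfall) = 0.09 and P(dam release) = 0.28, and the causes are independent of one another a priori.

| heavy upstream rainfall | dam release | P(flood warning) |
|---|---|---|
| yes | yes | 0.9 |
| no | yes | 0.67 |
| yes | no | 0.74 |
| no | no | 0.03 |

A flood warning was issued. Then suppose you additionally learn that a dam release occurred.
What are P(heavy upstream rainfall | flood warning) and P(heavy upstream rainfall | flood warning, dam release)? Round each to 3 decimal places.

Numerator (weight on configurations with heavy upstream rainfall): 0.047952 + 0.022680 = 0.070632
Normalizer over all consistent configurations: 0.03×0.91×0.72 + 0.67×0.91×0.28 + 0.74×0.09×0.72 + 0.9×0.09×0.28 = 0.261004
Posterior = 0.070632 / 0.261004 ≈ 0.271

Now condition on the additional information:
Weight on heavy upstream rainfall=true, given the evidence: 0.9*0.09 = 0.081000
Normalizer over all consistent configurations: 0.67*0.91 + 0.9*0.09 = 0.690700
Posterior = 0.081000 / 0.690700 ≈ 0.117
— dam release explains away the evidence for heavy upstream rainfall.

P(heavy upstream rainfall | flood warning) ≈ 0.271; P(heavy upstream rainfall | flood warning, dam release) ≈ 0.117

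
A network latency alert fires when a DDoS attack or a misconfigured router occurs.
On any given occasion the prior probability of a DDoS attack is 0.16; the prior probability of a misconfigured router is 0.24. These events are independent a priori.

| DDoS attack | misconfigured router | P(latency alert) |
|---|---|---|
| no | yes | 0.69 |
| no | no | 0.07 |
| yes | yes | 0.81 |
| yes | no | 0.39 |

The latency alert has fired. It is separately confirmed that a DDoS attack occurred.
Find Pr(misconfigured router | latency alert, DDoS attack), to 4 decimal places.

Pr(misconfigured router | latency alert, DDoS attack) ≈ 0.3961

P(latency alert | DDoS attack) = 0.39·0.76 + 0.81·0.24 = 0.296400 + 0.194400 = 0.490800
Of this, 0.194400 comes from 0.81·0.24 (the misconfigured router=true cases).
So P(misconfigured router | latency alert, DDoS attack) = 0.194400/0.490800 ≈ 0.3961.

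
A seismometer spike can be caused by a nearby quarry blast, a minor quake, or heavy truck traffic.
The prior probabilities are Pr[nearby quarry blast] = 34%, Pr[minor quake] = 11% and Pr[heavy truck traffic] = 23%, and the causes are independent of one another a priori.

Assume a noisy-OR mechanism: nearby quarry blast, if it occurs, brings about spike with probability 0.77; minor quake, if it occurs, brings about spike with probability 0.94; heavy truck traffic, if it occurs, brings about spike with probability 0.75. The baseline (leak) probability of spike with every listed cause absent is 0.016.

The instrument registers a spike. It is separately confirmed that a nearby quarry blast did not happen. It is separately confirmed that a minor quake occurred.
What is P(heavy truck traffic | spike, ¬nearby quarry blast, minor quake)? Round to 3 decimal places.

P(heavy truck traffic | spike, ¬nearby quarry blast, minor quake) ≈ 0.238

Under noisy-OR, P(spike | causes) = 1 − (1−0.016)·∏(1−qᵢ) over the active causes.
Enumerate both values of heavy truck traffic and weight by the priors:
  P(spike | ¬nearby quarry blast, minor quake) = 0.94096×0.77 + 0.98524×0.23
        = 0.724539 + 0.226605 = 0.951144
Configurations with heavy truck traffic contribute 0.226605, so
  P(heavy truck traffic | spike, ¬nearby quarry blast, minor quake) = 0.226605 / 0.951144 ≈ 0.238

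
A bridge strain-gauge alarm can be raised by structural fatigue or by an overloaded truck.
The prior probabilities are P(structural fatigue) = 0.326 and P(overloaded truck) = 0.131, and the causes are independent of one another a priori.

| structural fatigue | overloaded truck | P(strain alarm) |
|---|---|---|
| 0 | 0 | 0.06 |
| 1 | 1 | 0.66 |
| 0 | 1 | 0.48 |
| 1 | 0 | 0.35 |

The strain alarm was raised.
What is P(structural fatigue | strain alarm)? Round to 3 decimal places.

P(structural fatigue | strain alarm) ≈ 0.622

P(strain alarm) = 0.06×0.674×0.869 + 0.48×0.674×0.131 + 0.35×0.326×0.869 + 0.66×0.326×0.131 = 0.035142 + 0.042381 + 0.099153 + 0.028186 = 0.204862
Restricting to configurations with structural fatigue present: 0.099153 + 0.028186 = 0.127339.
So P(structural fatigue | strain alarm) = 0.127339/0.204862 ≈ 0.622.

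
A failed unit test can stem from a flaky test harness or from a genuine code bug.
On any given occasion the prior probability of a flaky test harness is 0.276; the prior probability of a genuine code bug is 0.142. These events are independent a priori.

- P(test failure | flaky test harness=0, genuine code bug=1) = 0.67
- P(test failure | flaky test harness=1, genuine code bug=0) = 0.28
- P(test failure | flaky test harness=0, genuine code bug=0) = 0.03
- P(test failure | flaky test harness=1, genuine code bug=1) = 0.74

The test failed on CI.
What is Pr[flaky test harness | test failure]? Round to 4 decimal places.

Pr[flaky test harness | test failure] ≈ 0.5213

Sum P(test failure|·) weighted by the priors over the 4 (flaky test harness, genuine code bug) configurations:
  P(test failure) = 0.03·0.724·0.858 + 0.67·0.724·0.142 + 0.28·0.276·0.858 + 0.74·0.276·0.142
        = 0.018636 + 0.068881 + 0.066306 + 0.029002 = 0.182825
Keeping only the flaky test harness-present terms gives 0.095308, so
  P(flaky test harness | test failure) = 0.095308 / 0.182825 ≈ 0.5213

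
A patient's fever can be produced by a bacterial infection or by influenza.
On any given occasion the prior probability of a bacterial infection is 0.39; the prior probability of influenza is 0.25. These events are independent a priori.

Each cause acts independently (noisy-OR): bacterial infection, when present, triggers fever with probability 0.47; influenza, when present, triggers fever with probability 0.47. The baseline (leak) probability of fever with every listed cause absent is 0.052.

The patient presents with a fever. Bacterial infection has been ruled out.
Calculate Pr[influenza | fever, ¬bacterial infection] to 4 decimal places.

Pr[influenza | fever, ¬bacterial infection] ≈ 0.7613

Under noisy-OR, P(fever | causes) = 1 − (1−0.052)·∏(1−qᵢ) over the active causes.
Weight on influenza=true, given the evidence: 0.49756×0.25 = 0.124390
The normalizing constant is 0.052×0.75 + 0.49756×0.25 = 0.163390
Posterior = 0.124390 / 0.163390 ≈ 0.7613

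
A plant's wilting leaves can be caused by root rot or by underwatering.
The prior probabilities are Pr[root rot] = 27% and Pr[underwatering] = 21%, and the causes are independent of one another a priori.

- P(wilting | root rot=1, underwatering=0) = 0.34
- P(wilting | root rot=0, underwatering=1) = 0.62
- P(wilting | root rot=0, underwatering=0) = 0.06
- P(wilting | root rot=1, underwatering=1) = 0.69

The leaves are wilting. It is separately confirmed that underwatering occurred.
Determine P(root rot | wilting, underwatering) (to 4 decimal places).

P(root rot | wilting, underwatering) ≈ 0.2916

Enumerate both values of root rot and weight by the priors:
  P(wilting | underwatering) = 0.62·0.73 + 0.69·0.27
        = 0.452600 + 0.186300 = 0.638900
The terms with root rot present sum to 0.186300, so
  P(root rot | wilting, underwatering) = 0.186300 / 0.638900 ≈ 0.2916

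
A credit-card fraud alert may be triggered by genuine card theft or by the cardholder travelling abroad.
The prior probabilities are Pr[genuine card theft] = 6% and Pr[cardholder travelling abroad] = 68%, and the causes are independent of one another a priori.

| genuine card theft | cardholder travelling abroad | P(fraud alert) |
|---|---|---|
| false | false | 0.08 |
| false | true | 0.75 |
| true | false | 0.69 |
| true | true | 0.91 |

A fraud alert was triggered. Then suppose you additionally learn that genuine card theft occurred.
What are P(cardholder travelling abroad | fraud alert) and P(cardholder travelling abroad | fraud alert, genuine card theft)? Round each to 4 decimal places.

Sum P(fraud alert|·) weighted by the priors over the 4 (genuine card theft, cardholder travelling abroad) configurations:
  P(fraud alert) = 0.08·0.94·0.32 + 0.75·0.94·0.68 + 0.69·0.06·0.32 + 0.91·0.06·0.68
        = 0.024064 + 0.479400 + 0.013248 + 0.037128 = 0.553840
Configurations with cardholder travelling abroad contribute 0.516528, so
  P(cardholder travelling abroad | fraud alert) = 0.516528 / 0.553840 ≈ 0.9326

With the extra evidence:
Sum P(fraud alert|·) weighted by the priors over both values of cardholder travelling abroad:
  P(fraud alert | genuine card theft) = 0.69·0.32 + 0.91·0.68
        = 0.220800 + 0.618800 = 0.839600
Keeping only the cardholder travelling abroad-present terms gives 0.618800, so
  P(cardholder travelling abroad | fraud alert, genuine card theft) = 0.618800 / 0.839600 ≈ 0.7370
Conditioning on genuine card theft lowers the posterior on cardholder travelling abroad: the classic explaining-away effect in a common-effect structure.

P(cardholder travelling abroad | fraud alert) ≈ 0.9326; P(cardholder travelling abroad | fraud alert, genuine card theft) ≈ 0.7370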